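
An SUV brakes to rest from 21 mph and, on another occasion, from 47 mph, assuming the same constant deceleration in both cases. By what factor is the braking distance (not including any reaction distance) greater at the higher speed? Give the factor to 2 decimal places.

Factor ≈ 5.01

Braking distance d = v²/(2a), so with a fixed, d ∝ v².
Factor = (47/21)² = 2.2381² = 5.0091.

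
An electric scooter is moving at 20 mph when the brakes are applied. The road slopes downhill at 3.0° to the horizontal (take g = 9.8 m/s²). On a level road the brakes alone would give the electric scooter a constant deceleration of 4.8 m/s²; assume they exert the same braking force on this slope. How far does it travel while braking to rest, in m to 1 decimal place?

Braking distance ≈ 9.3 m

20 mph × 0.44704 = 8.9408 m/s.
Gravity along the downhill slope reduces the braking deceleration: a_eff = 4.800 − 9.8·sin 3.0° = 4.800 − 0.513 = 4.287 m/s².
Braking distance = v²/(2a) = 8.9408² / (2 × 4.287) = 79.938 / 8.574 = 9.323 m.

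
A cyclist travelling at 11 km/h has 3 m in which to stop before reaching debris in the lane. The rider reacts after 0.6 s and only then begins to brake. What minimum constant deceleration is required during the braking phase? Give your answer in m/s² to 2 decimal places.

11 km/h ÷ 3.6 = 3.0556 m/s.
Distance covered during reaction = 3.0556 × 0.6 = 1.833 m.
Distance available for braking: 3 − 1.833 = 1.167 m.
v² = 2a·d ⇒ a = v²/(2d) = 3.0556² / (2 × 1.167) = 9.337 / 2.334 = 4.0004 m/s².

Required deceleration ≈ 4.00 m/s²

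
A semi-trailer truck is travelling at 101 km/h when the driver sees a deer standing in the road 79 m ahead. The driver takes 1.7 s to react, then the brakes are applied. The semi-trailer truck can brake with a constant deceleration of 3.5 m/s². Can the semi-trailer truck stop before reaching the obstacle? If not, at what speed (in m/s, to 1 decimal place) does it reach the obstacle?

No — it strikes the obstacle at 23.8 m/s

101 km/h ÷ 3.6 = 28.0556 m/s.
Reaction distance = 28.0556 × 1.7 = 47.695 m.
Braking distance needed to stop: v²/(2a) = 787.117 / 7.000 = 112.445 m, so total needed = 47.695 + 112.445 = 160.140 m > 79 m — it cannot stop.
Distance remaining when braking begins: 79 − 47.695 = 31.305 m.
v² = v₀² − 2a·d = 787.117 − 2 × 3.500 × 31.305 = 567.982 m²/s².
v = √567.982 = 23.832 m/s.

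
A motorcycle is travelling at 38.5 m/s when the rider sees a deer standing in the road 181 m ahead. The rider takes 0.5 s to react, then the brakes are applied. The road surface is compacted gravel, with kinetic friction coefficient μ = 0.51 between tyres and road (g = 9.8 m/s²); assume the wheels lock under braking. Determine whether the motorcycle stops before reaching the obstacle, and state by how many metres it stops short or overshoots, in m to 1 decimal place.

Yes — it stops 13.5 m short of the obstacle

a = μg = 0.51 × 9.8 = 4.998 m/s².
Reaction distance = 38.5000 × 0.5 = 19.250 m.
Braking distance = v²/(2a) = 1482.250 / 9.996 = 148.284 m.
Total stopping distance = 19.250 + 148.284 = 167.534 m, vs 181 m available — it stops with 181 − 167.534 = 13.466 m to spare.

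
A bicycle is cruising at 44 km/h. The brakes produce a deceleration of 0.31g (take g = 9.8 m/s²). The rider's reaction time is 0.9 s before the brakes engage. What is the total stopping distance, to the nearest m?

Total stopping distance ≈ 36 m

44 km/h ÷ 3.6 = 12.2222 m/s.
a = 0.31 × 9.8 = 3.038 m/s².
Reaction distance = v·t_r = 12.2222 × 0.9 = 11.000 m.
Braking distance = v²/(2a) = 12.2222² / (2 × 3.038) = 149.382 / 6.076 = 24.586 m.
Total = 11.000 + 24.586 = 35.586 m.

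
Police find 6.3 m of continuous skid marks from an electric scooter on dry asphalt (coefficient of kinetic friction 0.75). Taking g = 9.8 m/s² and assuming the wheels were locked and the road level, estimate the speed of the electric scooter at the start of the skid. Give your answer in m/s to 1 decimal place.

Deceleration a = μg = 0.75 × 9.8 = 7.350 m/s².
v = √(2a·d) = √(2 × 7.350 × 6.3) = √92.610 = 9.6234 m/s.

Initial speed ≈ 9.6 m/s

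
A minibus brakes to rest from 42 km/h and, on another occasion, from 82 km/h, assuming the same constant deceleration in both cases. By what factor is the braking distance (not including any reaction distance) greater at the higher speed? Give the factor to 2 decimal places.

Braking distance d = v²/(2a), so with a fixed, d ∝ v².
Factor = (82/42)² = 1.9524² = 3.8119.

Factor ≈ 3.81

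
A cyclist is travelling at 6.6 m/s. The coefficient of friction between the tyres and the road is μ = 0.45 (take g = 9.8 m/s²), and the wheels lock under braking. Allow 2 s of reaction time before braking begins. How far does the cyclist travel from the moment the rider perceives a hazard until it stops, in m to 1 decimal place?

a = μg = 0.45 × 9.8 = 4.410 m/s².
Reaction distance = v·t_r = 6.6000 × 2 = 13.200 m.
Braking distance = v²/(2a) = 6.6000² / (2 × 4.410) = 43.560 / 8.820 = 4.939 m.
Total = 13.200 + 4.939 = 18.139 m.

Total stopping distance ≈ 18.1 m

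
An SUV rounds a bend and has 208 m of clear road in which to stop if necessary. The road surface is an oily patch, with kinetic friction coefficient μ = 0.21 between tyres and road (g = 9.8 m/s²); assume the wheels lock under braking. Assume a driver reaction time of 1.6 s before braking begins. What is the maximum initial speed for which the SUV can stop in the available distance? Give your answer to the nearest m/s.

Maximum speed ≈ 26 m/s

a = μg = 0.21 × 9.8 = 2.058 m/s².
Stopping distance: v·t_r + v²/(2a) = 208 with t_r = 1.6 s and a = 2.058 m/s².
So v² + 6.586 v − 856.13 = 0.
Positive root: v = −a·t_r + √((a·t_r)² + 2a·d) = −3.293 + √(10.844 + 856.13) = 26.1514 m/s.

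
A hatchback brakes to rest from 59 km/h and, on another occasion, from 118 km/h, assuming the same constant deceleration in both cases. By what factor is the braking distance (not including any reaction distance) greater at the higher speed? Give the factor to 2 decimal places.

Factor ≈ 4.00

Braking distance d = v²/(2a), so with a fixed, d ∝ v².
Factor = (118/59)² = 2.0000² = 4.0000.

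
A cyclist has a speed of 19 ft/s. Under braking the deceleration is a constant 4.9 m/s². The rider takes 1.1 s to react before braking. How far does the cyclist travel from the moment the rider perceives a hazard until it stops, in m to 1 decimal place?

19 ft/s × 0.3048 = 5.7912 m/s.
Reaction distance = v·t_r = 5.7912 × 1.1 = 6.370 m.
Braking distance = v²/(2a) = 5.7912² / (2 × 4.900) = 33.538 / 9.800 = 3.422 m.
Total = 6.370 + 3.422 = 9.792 m.

Total stopping distance ≈ 9.8 m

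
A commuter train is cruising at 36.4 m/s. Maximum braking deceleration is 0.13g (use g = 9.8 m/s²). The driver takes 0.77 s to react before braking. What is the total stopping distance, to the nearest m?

Total stopping distance ≈ 548 m

a = 0.13 × 9.8 = 1.274 m/s².
Reaction distance = v·t_r = 36.4000 × 0.77 = 28.028 m.
Braking distance = v²/(2a) = 36.4000² / (2 × 1.274) = 1324.960 / 2.548 = 520.000 m.
Total = 28.028 + 520.000 = 548.028 m.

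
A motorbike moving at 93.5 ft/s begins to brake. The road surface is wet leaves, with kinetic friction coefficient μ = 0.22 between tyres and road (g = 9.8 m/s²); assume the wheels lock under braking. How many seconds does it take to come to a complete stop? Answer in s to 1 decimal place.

Braking time ≈ 13.2 s

93.5 ft/s × 0.3048 = 28.4988 m/s.
a = μg = 0.22 × 9.8 = 2.156 m/s².
Braking time = v/a = 28.4988 / 2.156 = 13.218 s.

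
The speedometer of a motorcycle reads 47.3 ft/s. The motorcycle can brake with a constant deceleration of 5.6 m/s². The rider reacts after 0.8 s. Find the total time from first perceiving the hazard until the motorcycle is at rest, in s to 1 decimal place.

47.3 ft/s × 0.3048 = 14.4170 m/s.
Braking time = v/a = 14.4170 / 5.600 = 2.574 s.
Total = 0.8 + 2.574 = 3.374 s.

Total time ≈ 3.4 s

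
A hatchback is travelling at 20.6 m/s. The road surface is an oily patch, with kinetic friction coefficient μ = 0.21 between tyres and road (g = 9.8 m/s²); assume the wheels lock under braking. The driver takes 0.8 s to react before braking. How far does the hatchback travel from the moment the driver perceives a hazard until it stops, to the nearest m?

a = μg = 0.21 × 9.8 = 2.058 m/s².
Reaction distance = v·t_r = 20.6000 × 0.8 = 16.480 m.
Braking distance = v²/(2a) = 20.6000² / (2 × 2.058) = 424.360 / 4.116 = 103.100 m.
Total = 16.480 + 103.100 = 119.580 m.

Total stopping distance ≈ 120 m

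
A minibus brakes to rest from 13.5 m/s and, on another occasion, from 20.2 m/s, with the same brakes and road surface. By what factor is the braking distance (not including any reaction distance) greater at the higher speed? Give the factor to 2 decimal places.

Braking distance d = v²/(2a), so with a fixed, d ∝ v².
Factor = (20.2/13.5)² = 1.4963² = 2.2389.

Factor ≈ 2.24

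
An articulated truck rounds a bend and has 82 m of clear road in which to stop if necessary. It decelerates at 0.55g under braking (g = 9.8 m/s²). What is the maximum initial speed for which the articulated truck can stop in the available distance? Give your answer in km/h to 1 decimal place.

Maximum speed ≈ 107.0 km/h

a = 0.55 × 9.8 = 5.390 m/s².
v²/(2a) = d ⇒ v = √(2 × 5.390 × 82) = √883.96 = 29.7315 m/s.
29.7315 m/s × 3.6 = 107.033 km/h.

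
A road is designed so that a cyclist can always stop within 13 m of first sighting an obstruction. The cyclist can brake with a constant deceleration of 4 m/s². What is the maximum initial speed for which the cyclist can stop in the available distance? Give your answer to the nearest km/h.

Maximum speed ≈ 37 km/h

v²/(2a) = d ⇒ v = √(2 × 4.000 × 13) = √104.00 = 10.1980 m/s.
10.1980 m/s × 3.6 = 36.713 km/h.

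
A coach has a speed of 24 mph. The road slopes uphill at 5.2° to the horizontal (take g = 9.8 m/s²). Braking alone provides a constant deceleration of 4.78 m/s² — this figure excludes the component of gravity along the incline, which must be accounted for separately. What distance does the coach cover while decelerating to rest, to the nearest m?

Braking distance ≈ 10 m

24 mph × 0.44704 = 10.7290 m/s.
Gravity along the uphill slope adds to the braking deceleration: a_eff = 4.780 + 9.8·sin 5.2° = 4.780 + 0.888 = 5.668 m/s².
Braking distance = v²/(2a) = 10.7290² / (2 × 5.668) = 115.111 / 11.336 = 10.154 m.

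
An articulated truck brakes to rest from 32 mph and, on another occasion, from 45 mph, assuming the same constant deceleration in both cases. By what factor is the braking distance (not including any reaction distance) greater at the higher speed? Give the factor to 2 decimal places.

Factor ≈ 1.98

Braking distance d = v²/(2a), so with a fixed, d ∝ v².
Factor = (45/32)² = 1.4062² = 1.9774.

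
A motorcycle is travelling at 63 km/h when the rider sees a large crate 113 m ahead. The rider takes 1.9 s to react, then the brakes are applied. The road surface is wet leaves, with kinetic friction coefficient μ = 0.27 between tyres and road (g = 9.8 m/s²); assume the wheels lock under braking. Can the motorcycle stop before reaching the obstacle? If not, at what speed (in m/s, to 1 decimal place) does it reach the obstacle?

Yes — it stops about 21.9 m short of the obstacle, so it never reaches it

63 km/h ÷ 3.6 = 17.5000 m/s.
a = μg = 0.27 × 9.8 = 2.646 m/s².
Reaction distance = 17.5000 × 1.9 = 33.250 m.
Braking distance = v²/(2a) = 306.250 / 5.292 = 57.870 m.
Total stopping distance = 33.250 + 57.870 = 91.120 m, vs 113 m available — it stops with 113 − 91.120 = 21.880 m to spare.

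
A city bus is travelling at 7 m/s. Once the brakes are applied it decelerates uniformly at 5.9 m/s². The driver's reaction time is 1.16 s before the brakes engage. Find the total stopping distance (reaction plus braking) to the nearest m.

Total stopping distance ≈ 12 m

Reaction distance = v·t_r = 7.0000 × 1.16 = 8.120 m.
Braking distance = v²/(2a) = 7.0000² / (2 × 5.900) = 49.000 / 11.800 = 4.153 m.
Total = 8.120 + 4.153 = 12.273 m.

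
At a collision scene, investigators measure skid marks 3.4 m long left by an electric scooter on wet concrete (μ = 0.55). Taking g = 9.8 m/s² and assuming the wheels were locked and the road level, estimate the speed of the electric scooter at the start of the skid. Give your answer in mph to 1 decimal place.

Initial speed ≈ 13.5 mph

Deceleration a = μg = 0.55 × 9.8 = 5.390 m/s².
v = √(2a·d) = √(2 × 5.390 × 3.4) = √36.652 = 6.0541 m/s.
= 6.0541 ÷ 0.44704 = 13.543 mph.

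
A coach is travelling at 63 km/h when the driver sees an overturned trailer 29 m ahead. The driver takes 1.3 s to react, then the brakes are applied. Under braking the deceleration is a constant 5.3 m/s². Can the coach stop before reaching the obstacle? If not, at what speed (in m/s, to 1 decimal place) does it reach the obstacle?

No — it strikes the obstacle at 15.5 m/s

63 km/h ÷ 3.6 = 17.5000 m/s.
Reaction distance = 17.5000 × 1.3 = 22.750 m.
Braking distance needed to stop: v²/(2a) = 306.250 / 10.600 = 28.892 m, so total needed = 22.750 + 28.892 = 51.642 m > 29 m — it cannot stop.
Distance remaining when braking begins: 29 − 22.750 = 6.250 m.
v² = v₀² − 2a·d = 306.250 − 2 × 5.300 × 6.250 = 240.000 m²/s².
v = √240.000 = 15.492 m/s.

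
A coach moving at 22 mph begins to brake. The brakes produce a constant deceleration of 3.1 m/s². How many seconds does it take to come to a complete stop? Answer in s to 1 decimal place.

Braking time ≈ 3.2 s

22 mph × 0.44704 = 9.8349 m/s.
Braking time = v/a = 9.8349 / 3.100 = 3.173 s.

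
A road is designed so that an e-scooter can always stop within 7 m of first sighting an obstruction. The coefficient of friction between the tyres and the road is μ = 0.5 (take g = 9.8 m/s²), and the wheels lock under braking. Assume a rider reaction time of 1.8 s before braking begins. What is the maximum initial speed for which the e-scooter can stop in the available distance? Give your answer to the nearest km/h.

Maximum speed ≈ 12 km/h

a = μg = 0.5 × 9.8 = 4.900 m/s².
Stopping distance: v·t_r + v²/(2a) = 7 with t_r = 1.8 s and a = 4.900 m/s².
So v² + 17.640 v − 68.60 = 0.
Positive root: v = −a·t_r + √((a·t_r)² + 2a·d) = −8.820 + √(77.792 + 68.60) = 3.2793 m/s.
3.2793 m/s × 3.6 = 11.805 km/h.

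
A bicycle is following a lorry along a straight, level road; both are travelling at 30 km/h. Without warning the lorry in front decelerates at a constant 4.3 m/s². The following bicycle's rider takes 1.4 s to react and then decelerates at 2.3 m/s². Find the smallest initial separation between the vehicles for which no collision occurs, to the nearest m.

30 km/h ÷ 3.6 = 8.3333 m/s.
Leader travels v²/(2a_L) = 69.444 / 8.600 = 8.075 m before stopping.
Follower covers v·t_r = 8.3333 × 1.4 = 11.667 m while reacting, then v²/(2a_F) = 69.444 / 4.600 = 15.097 m while braking, for a total of 11.667 + 15.097 = 26.764 m.
Since a_F ≤ a_L and the follower starts braking later, the follower is never slower than the leader, so the closest approach is when both have stopped.
Minimum gap = 26.764 − 8.075 = 18.689 m.

Minimum gap ≈ 19 m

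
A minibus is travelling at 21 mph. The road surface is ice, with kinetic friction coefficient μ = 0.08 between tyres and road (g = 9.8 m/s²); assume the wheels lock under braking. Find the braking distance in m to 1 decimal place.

Braking distance ≈ 56.2 m

21 mph × 0.44704 = 9.3878 m/s.
a = μg = 0.08 × 9.8 = 0.784 m/s².
Braking distance = v²/(2a) = 9.3878² / (2 × 0.784) = 88.131 / 1.568 = 56.206 m.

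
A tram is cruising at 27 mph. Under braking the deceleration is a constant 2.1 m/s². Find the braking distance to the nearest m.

Braking distance ≈ 35 m

27 mph × 0.44704 = 12.0701 m/s.
Braking distance = v²/(2a) = 12.0701² / (2 × 2.100) = 145.687 / 4.200 = 34.687 m.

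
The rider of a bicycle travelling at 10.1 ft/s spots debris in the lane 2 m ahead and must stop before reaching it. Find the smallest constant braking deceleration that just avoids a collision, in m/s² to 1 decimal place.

10.1 ft/s × 0.3048 = 3.0785 m/s.
v² = 2a·d ⇒ a = v²/(2d) = 3.0785² / (2 × 2.000) = 9.477 / 4.000 = 2.3693 m/s².

Required deceleration ≈ 2.4 m/s²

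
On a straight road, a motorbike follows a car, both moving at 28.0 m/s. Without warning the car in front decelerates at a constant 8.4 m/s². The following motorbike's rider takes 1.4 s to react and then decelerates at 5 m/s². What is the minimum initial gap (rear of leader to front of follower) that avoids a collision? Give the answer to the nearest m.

Leader travels v²/(2a_L) = 784.000 / 16.800 = 46.667 m before stopping.
Follower covers v·t_r = 28.0000 × 1.4 = 39.200 m while reacting, then v²/(2a_F) = 784.000 / 10.000 = 78.400 m while braking, for a total of 39.200 + 78.400 = 117.600 m.
Since a_F ≤ a_L and the follower starts braking later, the follower is never slower than the leader, so the closest approach is when both have stopped.
Minimum gap = 117.600 − 46.667 = 70.933 m.

Minimum gap ≈ 71 m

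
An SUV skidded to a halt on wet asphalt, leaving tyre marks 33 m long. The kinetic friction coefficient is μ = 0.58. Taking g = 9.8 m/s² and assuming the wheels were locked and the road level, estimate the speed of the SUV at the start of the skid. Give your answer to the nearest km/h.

Initial speed ≈ 70 km/h

Deceleration a = μg = 0.58 × 9.8 = 5.684 m/s².
v = √(2a·d) = √(2 × 5.684 × 33) = √375.144 = 19.3686 m/s.
= 19.3686 × 3.6 = 69.727 km/h.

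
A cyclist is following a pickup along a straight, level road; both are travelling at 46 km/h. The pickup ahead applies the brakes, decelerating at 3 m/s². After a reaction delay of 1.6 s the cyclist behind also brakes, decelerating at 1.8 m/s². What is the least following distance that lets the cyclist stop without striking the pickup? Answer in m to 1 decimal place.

Minimum gap ≈ 38.6 m

46 km/h ÷ 3.6 = 12.7778 m/s.
Leader travels v²/(2a_L) = 163.272 / 6.000 = 27.212 m before stopping.
Follower covers v·t_r = 12.7778 × 1.6 = 20.444 m while reacting, then v²/(2a_F) = 163.272 / 3.600 = 45.353 m while braking, for a total of 20.444 + 45.353 = 65.797 m.
Since a_F ≤ a_L and the follower starts braking later, the follower is never slower than the leader, so the closest approach is when both have stopped.
Minimum gap = 65.797 − 27.212 = 38.585 m.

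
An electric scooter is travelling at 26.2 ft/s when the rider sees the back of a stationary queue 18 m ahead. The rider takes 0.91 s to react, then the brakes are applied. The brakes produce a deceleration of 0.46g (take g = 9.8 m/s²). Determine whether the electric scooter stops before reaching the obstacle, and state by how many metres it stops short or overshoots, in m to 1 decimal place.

26.2 ft/s × 0.3048 = 7.9858 m/s.
a = 0.46 × 9.8 = 4.508 m/s².
Reaction distance = 7.9858 × 0.91 = 7.267 m.
Braking distance = v²/(2a) = 63.773 / 9.016 = 7.073 m.
Total stopping distance = 7.267 + 7.073 = 14.340 m, vs 18 m available — it stops with 18 − 14.340 = 3.660 m to spare.

Yes — it stops 3.7 m short of the obstacle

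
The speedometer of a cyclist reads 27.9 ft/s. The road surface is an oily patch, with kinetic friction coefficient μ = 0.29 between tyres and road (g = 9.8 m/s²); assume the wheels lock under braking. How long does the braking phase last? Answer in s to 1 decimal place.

Braking time ≈ 3.0 s

27.9 ft/s × 0.3048 = 8.5039 m/s.
a = μg = 0.29 × 9.8 = 2.842 m/s².
Braking time = v/a = 8.5039 / 2.842 = 2.992 s.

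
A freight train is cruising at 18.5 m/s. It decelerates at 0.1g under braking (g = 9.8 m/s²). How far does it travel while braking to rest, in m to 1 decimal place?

Braking distance ≈ 174.6 m

a = 0.1 × 9.8 = 0.980 m/s².
Braking distance = v²/(2a) = 18.5000² / (2 × 0.980) = 342.250 / 1.960 = 174.617 m.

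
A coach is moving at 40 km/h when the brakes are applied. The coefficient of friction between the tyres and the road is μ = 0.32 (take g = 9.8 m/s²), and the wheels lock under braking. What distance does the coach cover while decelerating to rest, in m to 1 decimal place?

Braking distance ≈ 19.7 m

40 km/h ÷ 3.6 = 11.1111 m/s.
a = μg = 0.32 × 9.8 = 3.136 m/s².
Braking distance = v²/(2a) = 11.1111² / (2 × 3.136) = 123.457 / 6.272 = 19.684 m.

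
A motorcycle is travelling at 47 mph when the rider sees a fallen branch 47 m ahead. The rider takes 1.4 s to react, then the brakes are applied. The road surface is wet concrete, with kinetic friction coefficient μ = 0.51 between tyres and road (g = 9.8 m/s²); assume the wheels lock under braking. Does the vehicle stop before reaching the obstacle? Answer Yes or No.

47 mph × 0.44704 = 21.0109 m/s.
a = μg = 0.51 × 9.8 = 4.998 m/s².
Reaction distance = 21.0109 × 1.4 = 29.415 m.
Braking distance = v²/(2a) = 441.458 / 9.996 = 44.163 m.
Total stopping distance = 29.415 + 44.163 = 73.578 m, vs 47 m available — it cannot stop in time and overshoots by 73.578 − 47 = 26.578 m.

No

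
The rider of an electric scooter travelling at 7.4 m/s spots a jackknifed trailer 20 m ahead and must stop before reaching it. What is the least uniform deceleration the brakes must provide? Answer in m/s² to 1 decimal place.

Required deceleration ≈ 1.4 m/s²

v² = 2a·d ⇒ a = v²/(2d) = 7.4000² / (2 × 20.000) = 54.760 / 40.000 = 1.3690 m/s².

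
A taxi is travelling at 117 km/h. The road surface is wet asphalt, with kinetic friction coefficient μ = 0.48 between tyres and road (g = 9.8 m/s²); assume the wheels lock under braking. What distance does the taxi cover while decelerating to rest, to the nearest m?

Braking distance ≈ 112 m

117 km/h ÷ 3.6 = 32.5000 m/s.
a = μg = 0.48 × 9.8 = 4.704 m/s².
Braking distance = v²/(2a) = 32.5000² / (2 × 4.704) = 1056.250 / 9.408 = 112.271 m.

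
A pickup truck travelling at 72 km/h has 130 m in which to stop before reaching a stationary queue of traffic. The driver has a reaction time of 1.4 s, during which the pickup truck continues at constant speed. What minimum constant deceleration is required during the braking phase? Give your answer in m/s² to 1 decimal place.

Required deceleration ≈ 2.0 m/s²

72 km/h ÷ 3.6 = 20.0000 m/s.
Distance covered during reaction = 20.0000 × 1.4 = 28.000 m.
Distance available for braking: 130 − 28.000 = 102.000 m.
v² = 2a·d ⇒ a = v²/(2d) = 20.0000² / (2 × 102.000) = 400.000 / 204.000 = 1.9608 m/s².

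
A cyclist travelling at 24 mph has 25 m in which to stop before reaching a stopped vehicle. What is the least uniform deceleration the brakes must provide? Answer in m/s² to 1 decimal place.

24 mph × 0.44704 = 10.7290 m/s.
v² = 2a·d ⇒ a = v²/(2d) = 10.7290² / (2 × 25.000) = 115.111 / 50.000 = 2.3022 m/s².

Required deceleration ≈ 2.3 m/s²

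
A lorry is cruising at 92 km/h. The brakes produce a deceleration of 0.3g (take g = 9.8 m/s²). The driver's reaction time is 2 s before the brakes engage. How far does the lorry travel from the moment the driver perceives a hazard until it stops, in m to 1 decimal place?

Total stopping distance ≈ 162.2 m

92 km/h ÷ 3.6 = 25.5556 m/s.
a = 0.3 × 9.8 = 2.940 m/s².
Reaction distance = v·t_r = 25.5556 × 2 = 51.111 m.
Braking distance = v²/(2a) = 25.5556² / (2 × 2.940) = 653.089 / 5.880 = 111.070 m.
Total = 51.111 + 111.070 = 162.181 m.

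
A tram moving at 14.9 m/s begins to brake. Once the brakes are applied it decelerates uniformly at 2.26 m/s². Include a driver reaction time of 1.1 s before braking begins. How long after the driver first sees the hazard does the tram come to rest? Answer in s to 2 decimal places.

Braking time = v/a = 14.9000 / 2.260 = 6.593 s.
Total = 1.1 + 6.593 = 7.693 s.

Total time ≈ 7.69 s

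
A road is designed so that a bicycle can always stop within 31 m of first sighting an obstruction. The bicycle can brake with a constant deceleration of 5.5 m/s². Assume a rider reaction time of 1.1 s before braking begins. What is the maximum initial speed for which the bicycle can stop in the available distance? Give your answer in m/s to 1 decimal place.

Maximum speed ≈ 13.4 m/s

Stopping distance: v·t_r + v²/(2a) = 31 with t_r = 1.1 s and a = 5.500 m/s².
So v² + 12.100 v − 341.00 = 0.
Positive root: v = −a·t_r + √((a·t_r)² + 2a·d) = −6.050 + √(36.602 + 341.00) = 13.3820 m/s.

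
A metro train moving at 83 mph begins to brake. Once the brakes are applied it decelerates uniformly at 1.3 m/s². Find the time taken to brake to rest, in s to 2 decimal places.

83 mph × 0.44704 = 37.1043 m/s.
Braking time = v/a = 37.1043 / 1.300 = 28.542 s.

Braking time ≈ 28.54 s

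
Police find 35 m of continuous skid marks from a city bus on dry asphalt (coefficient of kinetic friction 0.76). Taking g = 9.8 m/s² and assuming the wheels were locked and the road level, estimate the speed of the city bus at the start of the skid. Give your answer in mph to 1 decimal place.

Initial speed ≈ 51.1 mph

Deceleration a = μg = 0.76 × 9.8 = 7.448 m/s².
v = √(2a·d) = √(2 × 7.448 × 35) = √521.360 = 22.8333 m/s.
= 22.8333 ÷ 0.44704 = 51.077 mph.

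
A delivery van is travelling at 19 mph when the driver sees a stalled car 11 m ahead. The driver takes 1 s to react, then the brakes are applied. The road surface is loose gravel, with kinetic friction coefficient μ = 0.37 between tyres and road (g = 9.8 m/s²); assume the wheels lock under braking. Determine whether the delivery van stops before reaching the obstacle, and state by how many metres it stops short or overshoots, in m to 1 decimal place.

No — it overshoots by 7.4 m

19 mph × 0.44704 = 8.4938 m/s.
a = μg = 0.37 × 9.8 = 3.626 m/s².
Reaction distance = 8.4938 × 1 = 8.494 m.
Braking distance = v²/(2a) = 72.145 / 7.252 = 9.948 m.
Total stopping distance = 8.494 + 9.948 = 18.442 m, vs 11 m available — it cannot stop in time and overshoots by 18.442 − 11 = 7.442 m.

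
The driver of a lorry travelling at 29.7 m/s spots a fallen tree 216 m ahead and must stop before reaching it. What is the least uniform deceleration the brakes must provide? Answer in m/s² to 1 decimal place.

v² = 2a·d ⇒ a = v²/(2d) = 29.7000² / (2 × 216.000) = 882.090 / 432.000 = 2.0419 m/s².

Required deceleration ≈ 2.0 m/s²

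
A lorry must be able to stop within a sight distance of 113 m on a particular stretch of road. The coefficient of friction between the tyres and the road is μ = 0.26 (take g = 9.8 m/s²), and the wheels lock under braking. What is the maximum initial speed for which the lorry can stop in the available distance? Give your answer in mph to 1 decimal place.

Maximum speed ≈ 53.7 mph

a = μg = 0.26 × 9.8 = 2.548 m/s².
v²/(2a) = d ⇒ v = √(2 × 2.548 × 113) = √575.85 = 23.9969 m/s.
23.9969 m/s ÷ 0.44704 = 53.680 mph.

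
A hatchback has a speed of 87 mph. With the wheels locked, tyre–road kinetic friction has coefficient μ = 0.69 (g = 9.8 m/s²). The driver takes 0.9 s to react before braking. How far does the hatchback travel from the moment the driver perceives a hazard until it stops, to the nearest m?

87 mph × 0.44704 = 38.8925 m/s.
a = μg = 0.69 × 9.8 = 6.762 m/s².
Reaction distance = v·t_r = 38.8925 × 0.9 = 35.003 m.
Braking distance = v²/(2a) = 38.8925² / (2 × 6.762) = 1512.627 / 13.524 = 111.848 m.
Total = 35.003 + 111.848 = 146.851 m.

Total stopping distance ≈ 147 m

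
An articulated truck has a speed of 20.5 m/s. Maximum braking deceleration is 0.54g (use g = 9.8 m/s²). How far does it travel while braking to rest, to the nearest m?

Braking distance ≈ 40 m

a = 0.54 × 9.8 = 5.292 m/s².
Braking distance = v²/(2a) = 20.5000² / (2 × 5.292) = 420.250 / 10.584 = 39.706 m.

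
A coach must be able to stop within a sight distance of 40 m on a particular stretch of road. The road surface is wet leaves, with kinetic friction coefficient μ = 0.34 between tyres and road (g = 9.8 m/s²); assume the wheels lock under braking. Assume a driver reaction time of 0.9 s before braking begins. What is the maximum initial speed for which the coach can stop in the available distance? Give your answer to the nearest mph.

Maximum speed ≈ 30 mph

a = μg = 0.34 × 9.8 = 3.332 m/s².
Stopping distance: v·t_r + v²/(2a) = 40 with t_r = 0.9 s and a = 3.332 m/s².
So v² + 5.998 v − 266.56 = 0.
Positive root: v = −a·t_r + √((a·t_r)² + 2a·d) = −2.999 + √(8.994 + 266.56) = 13.6008 m/s.
13.6008 m/s ÷ 0.44704 = 30.424 mph.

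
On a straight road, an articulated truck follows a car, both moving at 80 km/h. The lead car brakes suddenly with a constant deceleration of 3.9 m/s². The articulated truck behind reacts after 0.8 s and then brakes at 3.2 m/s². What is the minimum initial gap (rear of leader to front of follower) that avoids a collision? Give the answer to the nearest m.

Minimum gap ≈ 32 m

80 km/h ÷ 3.6 = 22.2222 m/s.
Leader travels v²/(2a_L) = 493.826 / 7.800 = 63.311 m before stopping.
Follower covers v·t_r = 22.2222 × 0.8 = 17.778 m while reacting, then v²/(2a_F) = 493.826 / 6.400 = 77.160 m while braking, for a total of 17.778 + 77.160 = 94.938 m.
Since a_F ≤ a_L and the follower starts braking later, the follower is never slower than the leader, so the closest approach is when both have stopped.
Minimum gap = 94.938 − 63.311 = 31.627 m.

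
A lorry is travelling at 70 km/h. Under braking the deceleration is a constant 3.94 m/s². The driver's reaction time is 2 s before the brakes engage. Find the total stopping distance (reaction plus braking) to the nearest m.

Total stopping distance ≈ 87 m

70 km/h ÷ 3.6 = 19.4444 m/s.
Reaction distance = v·t_r = 19.4444 × 2 = 38.889 m.
Braking distance = v²/(2a) = 19.4444² / (2 × 3.940) = 378.085 / 7.880 = 47.980 m.
Total = 38.889 + 47.980 = 86.869 m.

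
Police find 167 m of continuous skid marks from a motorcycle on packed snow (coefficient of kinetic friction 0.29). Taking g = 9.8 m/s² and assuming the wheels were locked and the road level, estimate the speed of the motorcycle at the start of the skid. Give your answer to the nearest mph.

Deceleration a = μg = 0.29 × 9.8 = 2.842 m/s².
v = √(2a·d) = √(2 × 2.842 × 167) = √949.228 = 30.8095 m/s.
= 30.8095 ÷ 0.44704 = 68.919 mph.

Initial speed ≈ 69 mph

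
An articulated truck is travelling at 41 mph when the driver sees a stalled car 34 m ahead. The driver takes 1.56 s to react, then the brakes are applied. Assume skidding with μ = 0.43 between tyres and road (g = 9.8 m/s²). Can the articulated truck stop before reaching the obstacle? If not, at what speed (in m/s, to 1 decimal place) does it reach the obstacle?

41 mph × 0.44704 = 18.3286 m/s.
a = μg = 0.43 × 9.8 = 4.214 m/s².
Reaction distance = 18.3286 × 1.56 = 28.593 m.
Braking distance needed to stop: v²/(2a) = 335.938 / 8.428 = 39.860 m, so total needed = 28.593 + 39.860 = 68.453 m > 34 m — it cannot stop.
Distance remaining when braking begins: 34 − 28.593 = 5.407 m.
v² = v₀² − 2a·d = 335.938 − 2 × 4.214 × 5.407 = 290.368 m²/s².
v = √290.368 = 17.040 m/s.

No — it strikes the obstacle at 17.0 m/s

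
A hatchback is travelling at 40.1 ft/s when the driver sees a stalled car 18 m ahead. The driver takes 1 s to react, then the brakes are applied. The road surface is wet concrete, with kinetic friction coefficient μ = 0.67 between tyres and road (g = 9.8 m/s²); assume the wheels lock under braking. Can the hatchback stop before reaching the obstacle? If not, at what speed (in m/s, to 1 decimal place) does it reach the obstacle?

40.1 ft/s × 0.3048 = 12.2225 m/s.
a = μg = 0.67 × 9.8 = 6.566 m/s².
Reaction distance = 12.2225 × 1 = 12.223 m.
Braking distance needed to stop: v²/(2a) = 149.390 / 13.132 = 11.376 m, so total needed = 12.223 + 11.376 = 23.599 m > 18 m — it cannot stop.
Distance remaining when braking begins: 18 − 12.223 = 5.777 m.
v² = v₀² − 2a·d = 149.390 − 2 × 6.566 × 5.777 = 73.526 m²/s².
v = √73.526 = 8.575 m/s.

No — it strikes the obstacle at 8.6 m/s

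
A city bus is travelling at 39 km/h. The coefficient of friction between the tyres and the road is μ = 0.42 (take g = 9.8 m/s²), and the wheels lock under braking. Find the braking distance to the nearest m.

Braking distance ≈ 14 m

39 km/h ÷ 3.6 = 10.8333 m/s.
a = μg = 0.42 × 9.8 = 4.116 m/s².
Braking distance = v²/(2a) = 10.8333² / (2 × 4.116) = 117.360 / 8.232 = 14.257 m.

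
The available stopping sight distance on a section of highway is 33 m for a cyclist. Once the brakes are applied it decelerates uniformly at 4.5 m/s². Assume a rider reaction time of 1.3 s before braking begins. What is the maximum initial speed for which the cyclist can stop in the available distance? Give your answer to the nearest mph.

Maximum speed ≈ 28 mph

Stopping distance: v·t_r + v²/(2a) = 33 with t_r = 1.3 s and a = 4.500 m/s².
So v² + 11.700 v − 297.00 = 0.
Positive root: v = −a·t_r + √((a·t_r)² + 2a·d) = −5.850 + √(34.222 + 297.00) = 12.3495 m/s.
12.3495 m/s ÷ 0.44704 = 27.625 mph.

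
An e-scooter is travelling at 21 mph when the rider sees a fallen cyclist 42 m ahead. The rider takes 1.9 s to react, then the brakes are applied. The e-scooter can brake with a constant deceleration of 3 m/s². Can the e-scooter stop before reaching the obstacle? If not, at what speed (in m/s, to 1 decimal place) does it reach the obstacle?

Yes — it stops about 9.5 m short of the obstacle, so it never reaches it

21 mph × 0.44704 = 9.3878 m/s.
Reaction distance = 9.3878 × 1.9 = 17.837 m.
Braking distance = v²/(2a) = 88.131 / 6.000 = 14.688 m.
Total stopping distance = 17.837 + 14.688 = 32.525 m, vs 42 m available — it stops with 42 − 32.525 = 9.475 m to spare.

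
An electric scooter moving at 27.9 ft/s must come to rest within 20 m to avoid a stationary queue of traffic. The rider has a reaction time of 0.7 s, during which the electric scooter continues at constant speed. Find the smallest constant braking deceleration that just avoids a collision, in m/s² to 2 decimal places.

Required deceleration ≈ 2.57 m/s²

27.9 ft/s × 0.3048 = 8.5039 m/s.
Distance covered during reaction = 8.5039 × 0.7 = 5.953 m.
Distance available for braking: 20 − 5.953 = 14.047 m.
v² = 2a·d ⇒ a = v²/(2d) = 8.5039² / (2 × 14.047) = 72.316 / 28.094 = 2.5741 m/s².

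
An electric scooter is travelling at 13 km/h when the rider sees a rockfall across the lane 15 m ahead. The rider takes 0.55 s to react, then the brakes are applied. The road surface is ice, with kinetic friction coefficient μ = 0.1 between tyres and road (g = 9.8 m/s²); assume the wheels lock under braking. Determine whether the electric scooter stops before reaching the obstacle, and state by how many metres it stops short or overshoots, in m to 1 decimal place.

13 km/h ÷ 3.6 = 3.6111 m/s.
a = μg = 0.1 × 9.8 = 0.980 m/s².
Reaction distance = 3.6111 × 0.55 = 1.986 m.
Braking distance = v²/(2a) = 13.040 / 1.960 = 6.653 m.
Total stopping distance = 1.986 + 6.653 = 8.639 m, vs 15 m available — it stops with 15 − 8.639 = 6.361 m to spare.

Yes — it stops 6.4 m short of the obstacle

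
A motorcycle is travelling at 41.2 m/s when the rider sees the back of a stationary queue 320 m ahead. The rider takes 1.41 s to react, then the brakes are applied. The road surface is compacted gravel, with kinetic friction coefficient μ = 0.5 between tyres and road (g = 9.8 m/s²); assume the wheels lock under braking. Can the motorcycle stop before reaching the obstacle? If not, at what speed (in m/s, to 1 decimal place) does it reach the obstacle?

a = μg = 0.5 × 9.8 = 4.900 m/s².
Reaction distance = 41.2000 × 1.41 = 58.092 m.
Braking distance = v²/(2a) = 1697.440 / 9.800 = 173.208 m.
Total stopping distance = 58.092 + 173.208 = 231.300 m, vs 320 m available — it stops with 320 − 231.300 = 88.700 m to spare.

Yes — it stops about 88.7 m short of the obstacle, so it never reaches it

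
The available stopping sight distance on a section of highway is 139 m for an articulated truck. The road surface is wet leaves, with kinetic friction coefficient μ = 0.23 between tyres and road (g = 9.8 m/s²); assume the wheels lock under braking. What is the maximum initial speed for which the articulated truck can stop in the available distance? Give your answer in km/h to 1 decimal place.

a = μg = 0.23 × 9.8 = 2.254 m/s².
v²/(2a) = d ⇒ v = √(2 × 2.254 × 139) = √626.61 = 25.0322 m/s.
25.0322 m/s × 3.6 = 90.116 km/h.

Maximum speed ≈ 90.1 km/h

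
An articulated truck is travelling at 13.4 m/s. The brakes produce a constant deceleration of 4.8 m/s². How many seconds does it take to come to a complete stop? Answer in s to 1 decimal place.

Braking time = v/a = 13.4000 / 4.800 = 2.792 s.

Braking time ≈ 2.8 s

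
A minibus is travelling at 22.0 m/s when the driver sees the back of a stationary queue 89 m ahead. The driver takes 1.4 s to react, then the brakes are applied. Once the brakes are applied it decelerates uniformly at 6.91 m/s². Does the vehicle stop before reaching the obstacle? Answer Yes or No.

Reaction distance = 22.0000 × 1.4 = 30.800 m.
Braking distance = v²/(2a) = 484.000 / 13.820 = 35.022 m.
Total stopping distance = 30.800 + 35.022 = 65.822 m, vs 89 m available — it stops with 89 − 65.822 = 23.178 m to spare.

Yes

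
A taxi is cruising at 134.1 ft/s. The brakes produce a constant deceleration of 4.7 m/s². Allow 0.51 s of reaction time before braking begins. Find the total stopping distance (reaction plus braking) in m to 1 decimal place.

134.1 ft/s × 0.3048 = 40.8737 m/s.
Reaction distance = v·t_r = 40.8737 × 0.51 = 20.846 m.
Braking distance = v²/(2a) = 40.8737² / (2 × 4.700) = 1670.659 / 9.400 = 177.730 m.
Total = 20.846 + 177.730 = 198.576 m.

Total stopping distance ≈ 198.6 m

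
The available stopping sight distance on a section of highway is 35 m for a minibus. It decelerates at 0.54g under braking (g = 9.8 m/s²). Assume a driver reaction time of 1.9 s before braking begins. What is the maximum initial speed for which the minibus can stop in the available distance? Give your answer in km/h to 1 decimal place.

a = 0.54 × 9.8 = 5.292 m/s².
Stopping distance: v·t_r + v²/(2a) = 35 with t_r = 1.9 s and a = 5.292 m/s².
So v² + 20.110 v − 370.44 = 0.
Positive root: v = −a·t_r + √((a·t_r)² + 2a·d) = −10.055 + √(101.103 + 370.44) = 11.6600 m/s.
11.6600 m/s × 3.6 = 41.976 km/h.

Maximum speed ≈ 42.0 km/h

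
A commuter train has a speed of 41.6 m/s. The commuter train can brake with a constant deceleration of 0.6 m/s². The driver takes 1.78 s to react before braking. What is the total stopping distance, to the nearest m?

Reaction distance = v·t_r = 41.6000 × 1.78 = 74.048 m.
Braking distance = v²/(2a) = 41.6000² / (2 × 0.600) = 1730.560 / 1.200 = 1442.133 m.
Total = 74.048 + 1442.133 = 1516.181 m.

Total stopping distance ≈ 1516 m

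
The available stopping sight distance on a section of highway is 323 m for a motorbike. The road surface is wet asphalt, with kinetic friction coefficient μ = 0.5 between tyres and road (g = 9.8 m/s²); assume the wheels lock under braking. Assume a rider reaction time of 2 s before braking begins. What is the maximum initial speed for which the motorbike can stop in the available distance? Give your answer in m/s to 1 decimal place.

a = μg = 0.5 × 9.8 = 4.900 m/s².
Stopping distance: v·t_r + v²/(2a) = 323 with t_r = 2 s and a = 4.900 m/s².
So v² + 19.600 v − 3165.40 = 0.
Positive root: v = −a·t_r + √((a·t_r)² + 2a·d) = −9.800 + √(96.040 + 3165.40) = 47.3090 m/s.

Maximum speed ≈ 47.3 m/s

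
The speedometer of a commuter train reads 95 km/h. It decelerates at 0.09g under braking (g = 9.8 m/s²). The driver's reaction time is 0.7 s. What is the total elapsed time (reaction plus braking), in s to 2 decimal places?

95 km/h ÷ 3.6 = 26.3889 m/s.
a = 0.09 × 9.8 = 0.882 m/s².
Braking time = v/a = 26.3889 / 0.882 = 29.919 s.
Total = 0.7 + 29.919 = 30.619 s.

Total time ≈ 30.62 s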